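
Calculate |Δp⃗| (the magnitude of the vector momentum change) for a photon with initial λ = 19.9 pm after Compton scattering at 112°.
5.1316e-23 kg·m/s

Photon momentum magnitude is p = h/λ.

Initial momentum:
p₀ = h/λ = 6.6261e-34/1.9900e-11 = 3.3297e-23 kg·m/s

After scattering:
λ' = λ + Δλ = 19.9 + 3.3352 = 23.2352 pm
p' = h/λ' = 6.6261e-34/2.3235e-11 = 2.8517e-23 kg·m/s

Momentum is a vector; the scattered photon's direction makes angle θ = 112° with the incident direction. The magnitude of the vector change Δp⃗ = p⃗₀ − p⃗' is found from the law of cosines:
|Δp⃗|² = p₀² + p'² − 2p₀p'cos θ
|Δp⃗|² = (3.3297e-23)² + (2.8517e-23)² − 2·3.3297e-23·2.8517e-23·cos(112°)
|Δp⃗| = 5.1316e-23 kg·m/s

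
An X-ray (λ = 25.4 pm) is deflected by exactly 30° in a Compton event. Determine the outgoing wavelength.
25.7251 pm

Using the Compton formula: λ' = λ + λ_C(1 − cos θ)

For θ = 30°, cos θ = √3/2 (exact) ≈ 0.8660, so:
1 − cos 30° = 1 − (√3/2) ≈ 0.1340

Δλ = λ_C × 0.1340 = 2.4263 × 0.1340 = 0.3251 pm

λ' = 25.4 + 0.3251 = 25.7251 pm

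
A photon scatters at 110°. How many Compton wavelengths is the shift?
1.3420 λ_C

The Compton shift formula is:
Δλ = λ_C(1 - cos θ)

Dividing both sides by λ_C:
Δλ/λ_C = 1 - cos θ

For θ = 110°:
Δλ/λ_C = 1 - cos(110°)
Δλ/λ_C = 1 - -0.3420
Δλ/λ_C = 1.3420

This means the shift is 1.3420 × λ_C = 3.2562 pm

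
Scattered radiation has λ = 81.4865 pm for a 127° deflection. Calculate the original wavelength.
77.6000 pm

From λ' = λ + Δλ, we have λ = λ' - Δλ

First calculate the Compton shift:
Δλ = λ_C(1 - cos θ)
Δλ = 2.4263 × (1 - cos(127°))
Δλ = 2.4263 × 1.6018
Δλ = 3.8865 pm

Initial wavelength:
λ = λ' - Δλ
λ = 81.4865 - 3.8865
λ = 77.6000 pm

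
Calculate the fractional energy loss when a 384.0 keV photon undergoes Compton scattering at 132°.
0.5564 (or 55.64%)

Calculate initial and final photon energies:

Initial: E₀ = 384.0 keV → λ₀ = 3.2288 pm
Compton shift: Δλ = 4.0498 pm
Final wavelength: λ' = 7.2786 pm
Final energy: E' = 170.3411 keV

Fractional energy loss:
(E₀ - E')/E₀ = (384.0000 - 170.3411)/384.0000
= 213.6589/384.0000
= 0.5564
= 55.64%

(Intermediate values are shown rounded; full precision is carried through to the final answer.)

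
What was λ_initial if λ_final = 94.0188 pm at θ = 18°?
93.9000 pm

From λ' = λ + Δλ, we have λ = λ' - Δλ

First calculate the Compton shift:
Δλ = λ_C(1 - cos θ)
Δλ = 2.4263 × (1 - cos(18°))
Δλ = 2.4263 × 0.0489
Δλ = 0.1188 pm

Initial wavelength:
λ = λ' - Δλ
λ = 94.0188 - 0.1188
λ = 93.9000 pm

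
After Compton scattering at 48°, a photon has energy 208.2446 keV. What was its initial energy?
240.7000 keV

Convert final energy to wavelength (hc ≈ 1239.842 keV·pm):
λ' = hc/E' = 1239.842 / 208.2446 = 5.9538 pm

Calculate the Compton shift:
Δλ = λ_C(1 - cos(48°))
Δλ = 2.4263 × (1 - cos(48°))
Δλ = 0.8028 pm

Initial wavelength:
λ = λ' - Δλ = 5.9538 - 0.8028 = 5.1510 pm

Initial energy:
E = hc/λ = 1239.842 / 5.1510 = 240.7000 keV

(Intermediate values are shown rounded; full precision is carried through to the final answer.)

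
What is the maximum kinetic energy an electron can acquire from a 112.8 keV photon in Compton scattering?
34.5475 keV

Maximum energy transfer occurs at θ = 180° (backscattering).

Initial photon: E₀ = 112.8 keV → λ₀ = 10.9915 pm

Maximum Compton shift (at 180°):
Δλ_max = 2λ_C = 2 × 2.4263 = 4.8526 pm

Final wavelength:
λ' = 10.9915 + 4.8526 = 15.8441 pm

Minimum photon energy (maximum energy to electron):
E'_min = hc/λ' = 78.2525 keV

Maximum electron kinetic energy:
K_max = E₀ - E'_min = 112.8000 - 78.2525 = 34.5475 keV

(Intermediate values are shown rounded; full precision is carried through to the final answer.)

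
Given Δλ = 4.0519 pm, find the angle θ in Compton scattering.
132.07°

From the Compton formula Δλ = λ_C(1 - cos θ), we can solve for θ:

cos θ = 1 - Δλ/λ_C

Given:
- Δλ = 4.0519 pm
- λ_C = h/(m_e·c) ≈ 2.42631024 pm

cos θ = 1 - 4.0519/2.42631024
cos θ = 1 - 1.669984
cos θ = -0.669984

θ = arccos(-0.669984)
θ = 132.07°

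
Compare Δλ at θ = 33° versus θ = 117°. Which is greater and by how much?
117° produces the larger shift by a factor of 9.013

Calculate both shifts using Δλ = λ_C(1 - cos θ):

For θ₁ = 33°:
Δλ₁ = 2.4263 × (1 - cos(33°))
Δλ₁ = 2.4263 × 0.1613
Δλ₁ = 0.3914 pm

For θ₂ = 117°:
Δλ₂ = 2.4263 × (1 - cos(117°))
Δλ₂ = 2.4263 × 1.4540
Δλ₂ = 3.5278 pm

The 117° angle produces the larger shift.
Ratio: 3.5278/0.3914 = 9.013

(Intermediate values are shown rounded; full precision is carried through to the final answer.)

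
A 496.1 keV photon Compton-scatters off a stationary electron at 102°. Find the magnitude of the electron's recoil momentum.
3.1407e-22 kg·m/s

The electron is initially at rest, so by conservation of momentum:
p⃗_e = p⃗₀ − p⃗'  (incident photon momentum minus scattered photon momentum)

Photon momentum magnitudes (p = h/λ = E/c):
λ₀ = hc/E₀ = 2.4992 pm → p₀ = h/λ₀ = 2.6513e-22 kg·m/s
Δλ = λ_C(1 − cos 102°) = 2.9308 pm
λ' = 5.4299 pm → p' = h/λ' = 1.2203e-22 kg·m/s

The scattered photon makes angle θ = 102° with the incident direction, so by the law of cosines:
|p⃗_e|² = p₀² + p'² − 2p₀p'cos θ
|p⃗_e|² = (2.6513e-22)² + (1.2203e-22)² − 2·2.6513e-22·1.2203e-22·cos(102°)
|p⃗_e| = 3.1407e-22 kg·m/s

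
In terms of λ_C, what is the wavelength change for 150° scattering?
1.8660 λ_C

The Compton shift formula is:
Δλ = λ_C(1 - cos θ)

Dividing both sides by λ_C:
Δλ/λ_C = 1 - cos θ

For θ = 150°:
Δλ/λ_C = 1 - cos(150°)
Δλ/λ_C = 1 - -0.8660
Δλ/λ_C = 1.8660

This means the shift is 1.8660 × λ_C = 4.5276 pm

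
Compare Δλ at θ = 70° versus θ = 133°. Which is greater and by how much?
133° produces the larger shift by a factor of 2.556

Calculate both shifts using Δλ = λ_C(1 - cos θ):

For θ₁ = 70°:
Δλ₁ = 2.4263 × (1 - cos(70°))
Δλ₁ = 2.4263 × 0.6580
Δλ₁ = 1.5965 pm

For θ₂ = 133°:
Δλ₂ = 2.4263 × (1 - cos(133°))
Δλ₂ = 2.4263 × 1.6820
Δλ₂ = 4.0810 pm

The 133° angle produces the larger shift.
Ratio: 4.0810/1.5965 = 2.556

(Intermediate values are shown rounded; full precision is carried through to the final answer.)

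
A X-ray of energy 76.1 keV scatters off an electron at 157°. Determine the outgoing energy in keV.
59.1753 keV

First convert energy to wavelength:
λ = hc/E, with hc ≈ 1239.842 keV·pm (i.e. 1239.842 eV·nm)

For E = 76.1 keV = 76100 eV:
λ = 1239.842 keV·pm / 76.1 keV
λ = 16.2923 pm

Calculate the Compton shift:
Δλ = λ_C(1 - cos(157°)) = 2.4263 × 1.9205
Δλ = 4.6597 pm

Final wavelength:
λ' = 16.2923 + 4.6597 = 20.9520 pm

Final energy:
E' = hc/λ' = 1239.842 / 20.9520 = 59.1753 keV

(Intermediate values are shown rounded; full precision is carried through to the final answer.)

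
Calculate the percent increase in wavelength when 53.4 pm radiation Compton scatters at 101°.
5.4106%

Calculate the Compton shift:
Δλ = λ_C(1 - cos(101°))
Δλ = 2.4263 × (1 - cos(101°))
Δλ = 2.4263 × 1.1908
Δλ = 2.8893 pm

Percentage change:
(Δλ/λ₀) × 100 = (2.8893/53.4) × 100
= 5.4106%

(Intermediate values are shown rounded; full precision is carried through to the final answer.)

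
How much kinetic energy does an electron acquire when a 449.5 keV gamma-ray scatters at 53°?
116.6019 keV

By energy conservation: K_e = E_initial - E_final

First find the scattered photon energy:
Initial wavelength: λ = hc/E = 2.7583 pm
Compton shift: Δλ = λ_C(1 - cos(53°)) = 0.9661 pm
Final wavelength: λ' = 2.7583 + 0.9661 = 3.7244 pm
Final photon energy: E' = hc/λ' = 332.8981 keV

Electron kinetic energy:
K_e = E - E' = 449.5000 - 332.8981 = 116.6019 keV

(Intermediate values are shown rounded; full precision is carried through to the final answer.)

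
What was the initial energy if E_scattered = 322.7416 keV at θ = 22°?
338.3000 keV

Convert final energy to wavelength (hc ≈ 1239.842 keV·pm):
λ' = hc/E' = 1239.842 / 322.7416 = 3.8416 pm

Calculate the Compton shift:
Δλ = λ_C(1 - cos(22°))
Δλ = 2.4263 × (1 - cos(22°))
Δλ = 0.1767 pm

Initial wavelength:
λ = λ' - Δλ = 3.8416 - 0.1767 = 3.6649 pm

Initial energy:
E = hc/λ = 1239.842 / 3.6649 = 338.3000 keV

(Intermediate values are shown rounded; full precision is carried through to the final answer.)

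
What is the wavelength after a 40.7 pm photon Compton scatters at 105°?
43.7543 pm

Using the Compton scattering formula:
λ' = λ + Δλ = λ + λ_C(1 - cos θ)

Given:
- Initial wavelength λ = 40.7 pm
- Scattering angle θ = 105°
- Compton wavelength λ_C ≈ 2.4263 pm

Calculate the shift:
Δλ = 2.4263 × (1 - cos(105°))
Δλ = 2.4263 × 1.2588
Δλ = 3.0543 pm

Final wavelength:
λ' = 40.7 + 3.0543 = 43.7543 pm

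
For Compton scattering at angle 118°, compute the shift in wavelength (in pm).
3.5654 pm

Using the Compton scattering formula:
Δλ = λ_C(1 - cos θ)

where λ_C = h/(m_e·c) ≈ 2.4263 pm is the Compton wavelength of an electron.

For θ = 118°:
cos(118°) = -0.4695
1 - cos(118°) = 1.4695

Δλ = 2.4263 × 1.4695
Δλ = 3.5654 pm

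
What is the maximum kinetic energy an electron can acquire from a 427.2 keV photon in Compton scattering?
267.3209 keV

Maximum energy transfer occurs at θ = 180° (backscattering).

Initial photon: E₀ = 427.2 keV → λ₀ = 2.9023 pm

Maximum Compton shift (at 180°):
Δλ_max = 2λ_C = 2 × 2.4263 = 4.8526 pm

Final wavelength:
λ' = 2.9023 + 4.8526 = 7.7549 pm

Minimum photon energy (maximum energy to electron):
E'_min = hc/λ' = 159.8791 keV

Maximum electron kinetic energy:
K_max = E₀ - E'_min = 427.2000 - 159.8791 = 267.3209 keV

(Intermediate values are shown rounded; full precision is carried through to the final answer.)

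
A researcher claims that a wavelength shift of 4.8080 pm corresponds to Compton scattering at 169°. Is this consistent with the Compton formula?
Yes, consistent

Calculate the expected shift for θ = 169°:

Δλ_expected = λ_C(1 - cos(169°))
Δλ_expected = 2.4263 × (1 - cos(169°))
Δλ_expected = 2.4263 × 1.9816
Δλ_expected = 4.8080 pm

Given shift: 4.8080 pm
Expected shift: 4.8080 pm
Difference: 0.0000 pm

The values match. This is consistent with Compton scattering at the stated angle.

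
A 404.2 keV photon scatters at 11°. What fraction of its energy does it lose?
0.0143 (or 1.43%)

Calculate initial and final photon energies:

Initial: E₀ = 404.2 keV → λ₀ = 3.0674 pm
Compton shift: Δλ = 0.0446 pm
Final wavelength: λ' = 3.1120 pm
Final energy: E' = 398.4100 keV

Fractional energy loss:
(E₀ - E')/E₀ = (404.2000 - 398.4100)/404.2000
= 5.7900/404.2000
= 0.0143
= 1.43%

(Intermediate values are shown rounded; full precision is carried through to the final answer.)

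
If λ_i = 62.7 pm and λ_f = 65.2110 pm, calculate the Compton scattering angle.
92.00°

First find the wavelength shift:
Δλ = λ' - λ = 65.2110 - 62.7 = 2.5110 pm

Using Δλ = λ_C(1 - cos θ), with λ_C = h/(m_e·c) ≈ 2.42631024 pm:
cos θ = 1 - Δλ/λ_C
cos θ = 1 - 2.5110/2.42631024
cos θ = -0.034905

θ = arccos(-0.034905)
θ = 92.00°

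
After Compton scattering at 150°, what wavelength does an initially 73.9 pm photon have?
78.4276 pm

Using the Compton formula: λ' = λ + λ_C(1 − cos θ)

For θ = 150°, cos θ = -√3/2 (exact) ≈ -0.8660, so:
1 − cos 150° = 1 − (-√3/2) ≈ 1.8660

Δλ = λ_C × 1.8660 = 2.4263 × 1.8660 = 4.5276 pm

λ' = 73.9 + 4.5276 = 78.4276 pm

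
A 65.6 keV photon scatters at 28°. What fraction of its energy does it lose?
0.0148 (or 1.48%)

Calculate initial and final photon energies:

Initial: E₀ = 65.6 keV → λ₀ = 18.9000 pm
Compton shift: Δλ = 0.2840 pm
Final wavelength: λ' = 19.1840 pm
Final energy: E' = 64.6288 keV

Fractional energy loss:
(E₀ - E')/E₀ = (65.6000 - 64.6288)/65.6000
= 0.9712/65.6000
= 0.0148
= 1.48%

(Intermediate values are shown rounded; full precision is carried through to the final answer.)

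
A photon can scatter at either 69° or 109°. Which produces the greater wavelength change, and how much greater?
109° produces the larger shift by a factor of 2.066

Calculate both shifts using Δλ = λ_C(1 - cos θ):

For θ₁ = 69°:
Δλ₁ = 2.4263 × (1 - cos(69°))
Δλ₁ = 2.4263 × 0.6416
Δλ₁ = 1.5568 pm

For θ₂ = 109°:
Δλ₂ = 2.4263 × (1 - cos(109°))
Δλ₂ = 2.4263 × 1.3256
Δλ₂ = 3.2162 pm

The 109° angle produces the larger shift.
Ratio: 3.2162/1.5568 = 2.066

(Intermediate values are shown rounded; full precision is carried through to the final answer.)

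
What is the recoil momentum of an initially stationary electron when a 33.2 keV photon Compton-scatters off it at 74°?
2.0886e-23 kg·m/s

The electron is initially at rest, so by conservation of momentum:
p⃗_e = p⃗₀ − p⃗'  (incident photon momentum minus scattered photon momentum)

Photon momentum magnitudes (p = h/λ = E/c):
λ₀ = hc/E₀ = 37.3446 pm → p₀ = h/λ₀ = 1.7743e-23 kg·m/s
Δλ = λ_C(1 − cos 74°) = 1.7575 pm
λ' = 39.1022 pm → p' = h/λ' = 1.6946e-23 kg·m/s

The scattered photon makes angle θ = 74° with the incident direction, so by the law of cosines:
|p⃗_e|² = p₀² + p'² − 2p₀p'cos θ
|p⃗_e|² = (1.7743e-23)² + (1.6946e-23)² − 2·1.7743e-23·1.6946e-23·cos(74°)
|p⃗_e| = 2.0886e-23 kg·m/s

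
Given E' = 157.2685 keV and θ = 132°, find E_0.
323.4001 keV

Convert final energy to wavelength (hc ≈ 1239.842 keV·pm):
λ' = hc/E' = 1239.842 / 157.2685 = 7.8836 pm

Calculate the Compton shift:
Δλ = λ_C(1 - cos(132°))
Δλ = 2.4263 × (1 - cos(132°))
Δλ = 4.0498 pm

Initial wavelength:
λ = λ' - Δλ = 7.8836 - 4.0498 = 3.8338 pm

Initial energy:
E = hc/λ = 1239.842 / 3.8338 = 323.4001 keV

(Intermediate values are shown rounded; full precision is carried through to the final answer.)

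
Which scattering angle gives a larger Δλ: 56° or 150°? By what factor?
150° produces the larger shift by a factor of 4.233

Calculate both shifts using Δλ = λ_C(1 - cos θ):

For θ₁ = 56°:
Δλ₁ = 2.4263 × (1 - cos(56°))
Δλ₁ = 2.4263 × 0.4408
Δλ₁ = 1.0695 pm

For θ₂ = 150°:
Δλ₂ = 2.4263 × (1 - cos(150°))
Δλ₂ = 2.4263 × 1.8660
Δλ₂ = 4.5276 pm

The 150° angle produces the larger shift.
Ratio: 4.5276/1.0695 = 4.233

(Intermediate values are shown rounded; full precision is carried through to the final answer.)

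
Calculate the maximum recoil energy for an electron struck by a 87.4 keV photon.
22.2770 keV

Maximum energy transfer occurs at θ = 180° (backscattering).

Initial photon: E₀ = 87.4 keV → λ₀ = 14.1858 pm

Maximum Compton shift (at 180°):
Δλ_max = 2λ_C = 2 × 2.4263 = 4.8526 pm

Final wavelength:
λ' = 14.1858 + 4.8526 = 19.0385 pm

Minimum photon energy (maximum energy to electron):
E'_min = hc/λ' = 65.1230 keV

Maximum electron kinetic energy:
K_max = E₀ - E'_min = 87.4000 - 65.1230 = 22.2770 keV

(Intermediate values are shown rounded; full precision is carried through to the final answer.)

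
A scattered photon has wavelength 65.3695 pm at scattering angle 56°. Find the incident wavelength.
64.3000 pm

From λ' = λ + Δλ, we have λ = λ' - Δλ

First calculate the Compton shift:
Δλ = λ_C(1 - cos θ)
Δλ = 2.4263 × (1 - cos(56°))
Δλ = 2.4263 × 0.4408
Δλ = 1.0695 pm

Initial wavelength:
λ = λ' - Δλ
λ = 65.3695 - 1.0695
λ = 64.3000 pm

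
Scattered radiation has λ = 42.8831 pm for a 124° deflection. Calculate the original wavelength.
39.1000 pm

From λ' = λ + Δλ, we have λ = λ' - Δλ

First calculate the Compton shift:
Δλ = λ_C(1 - cos θ)
Δλ = 2.4263 × (1 - cos(124°))
Δλ = 2.4263 × 1.5592
Δλ = 3.7831 pm

Initial wavelength:
λ = λ' - Δλ
λ = 42.8831 - 3.7831
λ = 39.1000 pm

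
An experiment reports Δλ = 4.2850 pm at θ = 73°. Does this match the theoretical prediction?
No, inconsistent

Calculate the expected shift for θ = 73°:

Δλ_expected = λ_C(1 - cos(73°))
Δλ_expected = 2.4263 × (1 - cos(73°))
Δλ_expected = 2.4263 × 0.7076
Δλ_expected = 1.7169 pm

Given shift: 4.2850 pm
Expected shift: 1.7169 pm
Difference: 2.5680 pm

The values do not match. The given shift corresponds to θ ≈ 140.0°, not 73°.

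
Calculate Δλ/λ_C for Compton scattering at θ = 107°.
1.2924 λ_C

The Compton shift formula is:
Δλ = λ_C(1 - cos θ)

Dividing both sides by λ_C:
Δλ/λ_C = 1 - cos θ

For θ = 107°:
Δλ/λ_C = 1 - cos(107°)
Δλ/λ_C = 1 - -0.2924
Δλ/λ_C = 1.2924

This means the shift is 1.2924 × λ_C = 3.1357 pm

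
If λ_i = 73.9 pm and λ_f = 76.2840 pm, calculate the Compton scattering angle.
89.00°

First find the wavelength shift:
Δλ = λ' - λ = 76.2840 - 73.9 = 2.3840 pm

Using Δλ = λ_C(1 - cos θ), with λ_C = h/(m_e·c) ≈ 2.42631024 pm:
cos θ = 1 - Δλ/λ_C
cos θ = 1 - 2.3840/2.42631024
cos θ = 0.017438

θ = arccos(0.017438)
θ = 89.00°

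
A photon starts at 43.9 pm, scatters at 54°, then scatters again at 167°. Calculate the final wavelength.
49.6906 pm

Apply Compton shift twice:

First scattering at θ₁ = 54°:
Δλ₁ = λ_C(1 - cos(54°))
Δλ₁ = 2.4263 × 0.4122
Δλ₁ = 1.0002 pm

After first scattering:
λ₁ = 43.9 + 1.0002 = 44.9002 pm

Second scattering at θ₂ = 167°:
Δλ₂ = λ_C(1 - cos(167°))
Δλ₂ = 2.4263 × 1.9744
Δλ₂ = 4.7904 pm

Final wavelength:
λ₂ = 44.9002 + 4.7904 = 49.6906 pm

Total shift: Δλ_total = 1.0002 + 4.7904 = 5.7906 pm

(Intermediate values are shown rounded; full precision is carried through to the final answer.)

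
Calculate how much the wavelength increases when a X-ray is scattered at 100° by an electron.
2.8476 pm

Using the Compton scattering formula:
Δλ = λ_C(1 - cos θ)

where λ_C = h/(m_e·c) ≈ 2.4263 pm is the Compton wavelength of an electron.

For θ = 100°:
cos(100°) = -0.1736
1 - cos(100°) = 1.1736

Δλ = 2.4263 × 1.1736
Δλ = 2.8476 pm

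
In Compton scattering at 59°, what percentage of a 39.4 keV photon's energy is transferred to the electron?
0.0360 (or 3.60%)

Calculate initial and final photon energies:

Initial: E₀ = 39.4 keV → λ₀ = 31.4681 pm
Compton shift: Δλ = 1.1767 pm
Final wavelength: λ' = 32.6447 pm
Final energy: E' = 37.9798 keV

Fractional energy loss:
(E₀ - E')/E₀ = (39.4000 - 37.9798)/39.4000
= 1.4202/39.4000
= 0.0360
= 3.60%

(Intermediate values are shown rounded; full precision is carried through to the final answer.)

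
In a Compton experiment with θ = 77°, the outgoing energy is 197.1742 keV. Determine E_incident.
281.2999 keV

Convert final energy to wavelength (hc ≈ 1239.842 keV·pm):
λ' = hc/E' = 1239.842 / 197.1742 = 6.2881 pm

Calculate the Compton shift:
Δλ = λ_C(1 - cos(77°))
Δλ = 2.4263 × (1 - cos(77°))
Δλ = 1.8805 pm

Initial wavelength:
λ = λ' - Δλ = 6.2881 - 1.8805 = 4.4075 pm

Initial energy:
E = hc/λ = 1239.842 / 4.4075 = 281.2999 keV

(Intermediate values are shown rounded; full precision is carried through to the final answer.)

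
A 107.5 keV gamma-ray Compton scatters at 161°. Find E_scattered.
76.2799 keV

First convert energy to wavelength:
λ = hc/E, with hc ≈ 1239.842 keV·pm (i.e. 1239.842 eV·nm)

For E = 107.5 keV = 107500 eV:
λ = 1239.842 keV·pm / 107.5 keV
λ = 11.5334 pm

Calculate the Compton shift:
Δλ = λ_C(1 - cos(161°)) = 2.4263 × 1.9455
Δλ = 4.7204 pm

Final wavelength:
λ' = 11.5334 + 4.7204 = 16.2538 pm

Final energy:
E' = hc/λ' = 1239.842 / 16.2538 = 76.2799 keV

(Intermediate values are shown rounded; full precision is carried through to the final answer.)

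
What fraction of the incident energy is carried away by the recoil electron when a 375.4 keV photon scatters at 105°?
0.4805 (or 48.05%)

Calculate initial and final photon energies:

Initial: E₀ = 375.4 keV → λ₀ = 3.3027 pm
Compton shift: Δλ = 3.0543 pm
Final wavelength: λ' = 6.3570 pm
Final energy: E' = 195.0355 keV

Fractional energy loss:
(E₀ - E')/E₀ = (375.4000 - 195.0355)/375.4000
= 180.3645/375.4000
= 0.4805
= 48.05%

(Intermediate values are shown rounded; full precision is carried through to the final answer.)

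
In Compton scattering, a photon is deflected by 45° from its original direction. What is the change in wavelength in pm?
0.7106 pm

Using the Compton scattering formula:
Δλ = λ_C(1 - cos θ)

where λ_C = h/(m_e·c) ≈ 2.4263 pm is the Compton wavelength of an electron.

For θ = 45°:
cos(45°) = 0.7071
1 - cos(45°) = 0.2929

Δλ = 2.4263 × 0.2929
Δλ = 0.7106 pm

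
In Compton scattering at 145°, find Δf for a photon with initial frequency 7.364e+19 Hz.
3.831e+19 Hz (decrease)

Convert frequency to wavelength (c = 299792458 m/s):
λ₀ = c/f₀ = 299792458/7.364e+19 = 4.0710546e-12 m = 4.0711 pm

Calculate Compton shift:
Δλ = λ_C(1 - cos(145°)) = 4.4138 pm

Final wavelength:
λ' = λ₀ + Δλ = 4.0711 + 4.4138 = 8.4849 pm

Final frequency:
f' = c/λ' = 299792458/8.4848818e-12 = 3.5332544e+19 Hz

Frequency shift (decrease):
Δf = f₀ - f' = 7.364e+19 - 3.5332544e+19 = 3.831e+19 Hz

(Intermediate values are shown rounded; full precision is carried through to the final answer.)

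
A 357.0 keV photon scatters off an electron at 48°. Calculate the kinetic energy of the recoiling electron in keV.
67.0286 keV

By energy conservation: K_e = E_initial - E_final

First find the scattered photon energy:
Initial wavelength: λ = hc/E = 3.4729 pm
Compton shift: Δλ = λ_C(1 - cos(48°)) = 0.8028 pm
Final wavelength: λ' = 3.4729 + 0.8028 = 4.2757 pm
Final photon energy: E' = hc/λ' = 289.9714 keV

Electron kinetic energy:
K_e = E - E' = 357.0000 - 289.9714 = 67.0286 keV

(Intermediate values are shown rounded; full precision is carried through to the final answer.)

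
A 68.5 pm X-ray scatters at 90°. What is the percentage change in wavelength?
3.5421%

Calculate the Compton shift:
Δλ = λ_C(1 - cos(90°))
Δλ = 2.4263 × (1 - cos(90°))
Δλ = 2.4263 × 1.0000
Δλ = 2.4263 pm

Percentage change:
(Δλ/λ₀) × 100 = (2.4263/68.5) × 100
= 3.5421%

(Intermediate values are shown rounded; full precision is carried through to the final answer.)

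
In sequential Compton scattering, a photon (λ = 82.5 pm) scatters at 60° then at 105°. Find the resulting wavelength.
86.7674 pm

Apply Compton shift twice:

First scattering at θ₁ = 60°:
Δλ₁ = λ_C(1 - cos(60°))
Δλ₁ = 2.4263 × 0.5000
Δλ₁ = 1.2132 pm

After first scattering:
λ₁ = 82.5 + 1.2132 = 83.7132 pm

Second scattering at θ₂ = 105°:
Δλ₂ = λ_C(1 - cos(105°))
Δλ₂ = 2.4263 × 1.2588
Δλ₂ = 3.0543 pm

Final wavelength:
λ₂ = 83.7132 + 3.0543 = 86.7674 pm

Total shift: Δλ_total = 1.2132 + 3.0543 = 4.2674 pm

(Intermediate values are shown rounded; full precision is carried through to the final answer.)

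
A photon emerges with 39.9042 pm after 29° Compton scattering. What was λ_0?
39.6000 pm

From λ' = λ + Δλ, we have λ = λ' - Δλ

First calculate the Compton shift:
Δλ = λ_C(1 - cos θ)
Δλ = 2.4263 × (1 - cos(29°))
Δλ = 2.4263 × 0.1254
Δλ = 0.3042 pm

Initial wavelength:
λ = λ' - Δλ
λ = 39.9042 - 0.3042
λ = 39.6000 pm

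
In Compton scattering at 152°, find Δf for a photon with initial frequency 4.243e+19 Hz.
1.666e+19 Hz (decrease)

Convert frequency to wavelength (c = 299792458 m/s):
λ₀ = c/f₀ = 299792458/4.243e+19 = 7.0655776e-12 m = 7.0656 pm

Calculate Compton shift:
Δλ = λ_C(1 - cos(152°)) = 4.5686 pm

Final wavelength:
λ' = λ₀ + Δλ = 7.0656 + 4.5686 = 11.6342 pm

Final frequency:
f' = c/λ' = 299792458/1.1634193e-11 = 2.5768222e+19 Hz

Frequency shift (decrease):
Δf = f₀ - f' = 4.243e+19 - 2.5768222e+19 = 1.666e+19 Hz

(Intermediate values are shown rounded; full precision is carried through to the final answer.)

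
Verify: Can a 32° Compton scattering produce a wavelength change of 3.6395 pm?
No, inconsistent

Calculate the expected shift for θ = 32°:

Δλ_expected = λ_C(1 - cos(32°))
Δλ_expected = 2.4263 × (1 - cos(32°))
Δλ_expected = 2.4263 × 0.1520
Δλ_expected = 0.3687 pm

Given shift: 3.6395 pm
Expected shift: 0.3687 pm
Difference: 3.2708 pm

The values do not match. The given shift corresponds to θ ≈ 120.0°, not 32°.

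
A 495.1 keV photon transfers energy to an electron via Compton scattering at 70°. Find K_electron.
192.7503 keV

By energy conservation: K_e = E_initial - E_final

First find the scattered photon energy:
Initial wavelength: λ = hc/E = 2.5042 pm
Compton shift: Δλ = λ_C(1 - cos(70°)) = 1.5965 pm
Final wavelength: λ' = 2.5042 + 1.5965 = 4.1007 pm
Final photon energy: E' = hc/λ' = 302.3497 keV

Electron kinetic energy:
K_e = E - E' = 495.1000 - 302.3497 = 192.7503 keV

(Intermediate values are shown rounded; full precision is carried through to the final answer.)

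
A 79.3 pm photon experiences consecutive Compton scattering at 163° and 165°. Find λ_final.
88.8165 pm

Apply Compton shift twice:

First scattering at θ₁ = 163°:
Δλ₁ = λ_C(1 - cos(163°))
Δλ₁ = 2.4263 × 1.9563
Δλ₁ = 4.7466 pm

After first scattering:
λ₁ = 79.3 + 4.7466 = 84.0466 pm

Second scattering at θ₂ = 165°:
Δλ₂ = λ_C(1 - cos(165°))
Δλ₂ = 2.4263 × 1.9659
Δλ₂ = 4.7699 pm

Final wavelength:
λ₂ = 84.0466 + 4.7699 = 88.8165 pm

Total shift: Δλ_total = 4.7466 + 4.7699 = 9.5165 pm

(Intermediate values are shown rounded; full precision is carried through to the final answer.)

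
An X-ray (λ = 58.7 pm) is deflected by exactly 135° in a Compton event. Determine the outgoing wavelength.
62.8420 pm

Using the Compton formula: λ' = λ + λ_C(1 − cos θ)

For θ = 135°, cos θ = -√2/2 (exact) ≈ -0.7071, so:
1 − cos 135° = 1 − (-√2/2) ≈ 1.7071

Δλ = λ_C × 1.7071 = 2.4263 × 1.7071 = 4.1420 pm

λ' = 58.7 + 4.1420 = 62.8420 pm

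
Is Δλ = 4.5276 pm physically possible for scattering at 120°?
No, inconsistent

Calculate the expected shift for θ = 120°:

Δλ_expected = λ_C(1 - cos(120°))
Δλ_expected = 2.4263 × (1 - cos(120°))
Δλ_expected = 2.4263 × 1.5000
Δλ_expected = 3.6395 pm

Given shift: 4.5276 pm
Expected shift: 3.6395 pm
Difference: 0.8881 pm

The values do not match. The given shift corresponds to θ ≈ 150.0°, not 120°.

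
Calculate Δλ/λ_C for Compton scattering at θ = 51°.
0.3707 λ_C

The Compton shift formula is:
Δλ = λ_C(1 - cos θ)

Dividing both sides by λ_C:
Δλ/λ_C = 1 - cos θ

For θ = 51°:
Δλ/λ_C = 1 - cos(51°)
Δλ/λ_C = 1 - 0.6293
Δλ/λ_C = 0.3707

This means the shift is 0.3707 × λ_C = 0.8994 pm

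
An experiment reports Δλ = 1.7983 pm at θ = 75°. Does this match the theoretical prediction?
Yes, consistent

Calculate the expected shift for θ = 75°:

Δλ_expected = λ_C(1 - cos(75°))
Δλ_expected = 2.4263 × (1 - cos(75°))
Δλ_expected = 2.4263 × 0.7412
Δλ_expected = 1.7983 pm

Given shift: 1.7983 pm
Expected shift: 1.7983 pm
Difference: 0.0000 pm

The values match. This is consistent with Compton scattering at the stated angle.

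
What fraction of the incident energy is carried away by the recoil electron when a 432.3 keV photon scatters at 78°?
0.4012 (or 40.12%)

Calculate initial and final photon energies:

Initial: E₀ = 432.3 keV → λ₀ = 2.8680 pm
Compton shift: Δλ = 1.9219 pm
Final wavelength: λ' = 4.7899 pm
Final energy: E' = 258.8470 keV

Fractional energy loss:
(E₀ - E')/E₀ = (432.3000 - 258.8470)/432.3000
= 173.4530/432.3000
= 0.4012
= 40.12%

(Intermediate values are shown rounded; full precision is carried through to the final answer.)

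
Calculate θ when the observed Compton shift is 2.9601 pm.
102.71°

From the Compton formula Δλ = λ_C(1 - cos θ), we can solve for θ:

cos θ = 1 - Δλ/λ_C

Given:
- Δλ = 2.9601 pm
- λ_C = h/(m_e·c) ≈ 2.42631024 pm

cos θ = 1 - 2.9601/2.42631024
cos θ = 1 - 1.220001
cos θ = -0.220001

θ = arccos(-0.220001)
θ = 102.71°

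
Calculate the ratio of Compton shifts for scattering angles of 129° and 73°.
129° produces the larger shift by a factor of 2.303

Calculate both shifts using Δλ = λ_C(1 - cos θ):

For θ₁ = 73°:
Δλ₁ = 2.4263 × (1 - cos(73°))
Δλ₁ = 2.4263 × 0.7076
Δλ₁ = 1.7169 pm

For θ₂ = 129°:
Δλ₂ = 2.4263 × (1 - cos(129°))
Δλ₂ = 2.4263 × 1.6293
Δλ₂ = 3.9532 pm

The 129° angle produces the larger shift.
Ratio: 3.9532/1.7169 = 2.303

(Intermediate values are shown rounded; full precision is carried through to the final answer.)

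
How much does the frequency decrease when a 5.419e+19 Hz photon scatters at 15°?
7.979e+17 Hz (decrease)

Convert frequency to wavelength (c = 299792458 m/s):
λ₀ = c/f₀ = 299792458/5.419e+19 = 5.5322469e-12 m = 5.5322 pm

Calculate Compton shift:
Δλ = λ_C(1 - cos(15°)) = 0.0827 pm

Final wavelength:
λ' = λ₀ + Δλ = 5.5322 + 0.0827 = 5.6149 pm

Final frequency:
f' = c/λ' = 299792458/5.6149214e-12 = 5.3392102e+19 Hz

Frequency shift (decrease):
Δf = f₀ - f' = 5.419e+19 - 5.3392102e+19 = 7.979e+17 Hz

(Intermediate values are shown rounded; full precision is carried through to the final answer.)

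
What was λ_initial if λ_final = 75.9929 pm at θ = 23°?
75.8000 pm

From λ' = λ + Δλ, we have λ = λ' - Δλ

First calculate the Compton shift:
Δλ = λ_C(1 - cos θ)
Δλ = 2.4263 × (1 - cos(23°))
Δλ = 2.4263 × 0.0795
Δλ = 0.1929 pm

Initial wavelength:
λ = λ' - Δλ
λ = 75.9929 - 0.1929
λ = 75.8000 pm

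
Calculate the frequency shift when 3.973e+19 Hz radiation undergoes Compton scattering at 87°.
9.279e+18 Hz (decrease)

Convert frequency to wavelength (c = 299792458 m/s):
λ₀ = c/f₀ = 299792458/3.973e+19 = 7.5457452e-12 m = 7.5457 pm

Calculate Compton shift:
Δλ = λ_C(1 - cos(87°)) = 2.2993 pm

Final wavelength:
λ' = λ₀ + Δλ = 7.5457 + 2.2993 = 9.8451 pm

Final frequency:
f' = c/λ' = 299792458/9.8450722e-12 = 3.0451017e+19 Hz

Frequency shift (decrease):
Δf = f₀ - f' = 3.973e+19 - 3.0451017e+19 = 9.279e+18 Hz

(Intermediate values are shown rounded; full precision is carried through to the final answer.)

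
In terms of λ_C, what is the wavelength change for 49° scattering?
0.3439 λ_C

The Compton shift formula is:
Δλ = λ_C(1 - cos θ)

Dividing both sides by λ_C:
Δλ/λ_C = 1 - cos θ

For θ = 49°:
Δλ/λ_C = 1 - cos(49°)
Δλ/λ_C = 1 - 0.6561
Δλ/λ_C = 0.3439

This means the shift is 0.3439 × λ_C = 0.8345 pm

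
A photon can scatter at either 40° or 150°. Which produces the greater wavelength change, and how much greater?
150° produces the larger shift by a factor of 7.976

Calculate both shifts using Δλ = λ_C(1 - cos θ):

For θ₁ = 40°:
Δλ₁ = 2.4263 × (1 - cos(40°))
Δλ₁ = 2.4263 × 0.2340
Δλ₁ = 0.5676 pm

For θ₂ = 150°:
Δλ₂ = 2.4263 × (1 - cos(150°))
Δλ₂ = 2.4263 × 1.8660
Δλ₂ = 4.5276 pm

The 150° angle produces the larger shift.
Ratio: 4.5276/0.5676 = 7.976

(Intermediate values are shown rounded; full precision is carried through to the final answer.)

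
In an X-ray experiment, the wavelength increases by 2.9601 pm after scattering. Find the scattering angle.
102.71°

From the Compton formula Δλ = λ_C(1 - cos θ), we can solve for θ:

cos θ = 1 - Δλ/λ_C

Given:
- Δλ = 2.9601 pm
- λ_C = h/(m_e·c) ≈ 2.42631024 pm

cos θ = 1 - 2.9601/2.42631024
cos θ = 1 - 1.220001
cos θ = -0.220001

θ = arccos(-0.220001)
θ = 102.71°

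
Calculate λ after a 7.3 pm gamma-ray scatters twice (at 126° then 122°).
14.8645 pm

Apply Compton shift twice:

First scattering at θ₁ = 126°:
Δλ₁ = λ_C(1 - cos(126°))
Δλ₁ = 2.4263 × 1.5878
Δλ₁ = 3.8525 pm

After first scattering:
λ₁ = 7.3 + 3.8525 = 11.1525 pm

Second scattering at θ₂ = 122°:
Δλ₂ = λ_C(1 - cos(122°))
Δλ₂ = 2.4263 × 1.5299
Δλ₂ = 3.7121 pm

Final wavelength:
λ₂ = 11.1525 + 3.7121 = 14.8645 pm

Total shift: Δλ_total = 3.8525 + 3.7121 = 7.5645 pm

(Intermediate values are shown rounded; full precision is carried through to the final answer.)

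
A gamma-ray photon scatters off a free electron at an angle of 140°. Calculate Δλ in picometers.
4.2850 pm

Using the Compton scattering formula:
Δλ = λ_C(1 - cos θ)

where λ_C = h/(m_e·c) ≈ 2.4263 pm is the Compton wavelength of an electron.

For θ = 140°:
cos(140°) = -0.7660
1 - cos(140°) = 1.7660

Δλ = 2.4263 × 1.7660
Δλ = 4.2850 pm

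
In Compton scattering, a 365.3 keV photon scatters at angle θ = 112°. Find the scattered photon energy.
184.2464 keV

First convert energy to wavelength:
λ = hc/E, with hc ≈ 1239.842 keV·pm (i.e. 1239.842 eV·nm)

For E = 365.3 keV = 365300 eV:
λ = 1239.842 keV·pm / 365.3 keV
λ = 3.3940 pm

Calculate the Compton shift:
Δλ = λ_C(1 - cos(112°)) = 2.4263 × 1.3746
Δλ = 3.3352 pm

Final wavelength:
λ' = 3.3940 + 3.3352 = 6.7293 pm

Final energy:
E' = hc/λ' = 1239.842 / 6.7293 = 184.2464 keV

(Intermediate values are shown rounded; full precision is carried through to the final answer.)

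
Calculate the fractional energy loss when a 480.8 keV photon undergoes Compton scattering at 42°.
0.1946 (or 19.46%)

Calculate initial and final photon energies:

Initial: E₀ = 480.8 keV → λ₀ = 2.5787 pm
Compton shift: Δλ = 0.6232 pm
Final wavelength: λ' = 3.2019 pm
Final energy: E' = 387.2187 keV

Fractional energy loss:
(E₀ - E')/E₀ = (480.8000 - 387.2187)/480.8000
= 93.5813/480.8000
= 0.1946
= 19.46%

(Intermediate values are shown rounded; full precision is carried through to the final answer.)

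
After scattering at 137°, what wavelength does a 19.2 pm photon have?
23.4008 pm

Using the Compton scattering formula:
λ' = λ + Δλ = λ + λ_C(1 - cos θ)

Given:
- Initial wavelength λ = 19.2 pm
- Scattering angle θ = 137°
- Compton wavelength λ_C ≈ 2.4263 pm

Calculate the shift:
Δλ = 2.4263 × (1 - cos(137°))
Δλ = 2.4263 × 1.7314
Δλ = 4.2008 pm

Final wavelength:
λ' = 19.2 + 4.2008 = 23.4008 pm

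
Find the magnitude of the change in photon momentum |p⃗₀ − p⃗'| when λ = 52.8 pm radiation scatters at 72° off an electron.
1.4529e-23 kg·m/s

Photon momentum magnitude is p = h/λ.

Initial momentum:
p₀ = h/λ = 6.6261e-34/5.2800e-11 = 1.2549e-23 kg·m/s

After scattering:
λ' = λ + Δλ = 52.8 + 1.6765 = 54.4765 pm
p' = h/λ' = 6.6261e-34/5.4477e-11 = 1.2163e-23 kg·m/s

Momentum is a vector; the scattered photon's direction makes angle θ = 72° with the incident direction. The magnitude of the vector change Δp⃗ = p⃗₀ − p⃗' is found from the law of cosines:
|Δp⃗|² = p₀² + p'² − 2p₀p'cos θ
|Δp⃗|² = (1.2549e-23)² + (1.2163e-23)² − 2·1.2549e-23·1.2163e-23·cos(72°)
|Δp⃗| = 1.4529e-23 kg·m/s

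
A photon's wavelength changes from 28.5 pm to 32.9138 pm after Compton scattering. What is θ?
145.00°

First find the wavelength shift:
Δλ = λ' - λ = 32.9138 - 28.5 = 4.4138 pm

Using Δλ = λ_C(1 - cos θ), with λ_C = h/(m_e·c) ≈ 2.42631024 pm:
cos θ = 1 - Δλ/λ_C
cos θ = 1 - 4.4138/2.42631024
cos θ = -0.819141

θ = arccos(-0.819141)
θ = 145.00°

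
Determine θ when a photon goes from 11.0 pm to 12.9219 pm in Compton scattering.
78.00°

First find the wavelength shift:
Δλ = λ' - λ = 12.9219 - 11.0 = 1.9219 pm

Using Δλ = λ_C(1 - cos θ), with λ_C = h/(m_e·c) ≈ 2.42631024 pm:
cos θ = 1 - Δλ/λ_C
cos θ = 1 - 1.9219/2.42631024
cos θ = 0.207892

θ = arccos(0.207892)
θ = 78.00°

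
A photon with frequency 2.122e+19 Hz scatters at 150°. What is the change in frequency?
5.150e+18 Hz (decrease)

Convert frequency to wavelength (c = 299792458 m/s):
λ₀ = c/f₀ = 299792458/2.122e+19 = 1.4127826e-11 m = 14.1278 pm

Calculate Compton shift:
Δλ = λ_C(1 - cos(150°)) = 4.5276 pm

Final wavelength:
λ' = λ₀ + Δλ = 14.1278 + 4.5276 = 18.6554 pm

Final frequency:
f' = c/λ' = 299792458/1.8655382e-11 = 1.6070025e+19 Hz

Frequency shift (decrease):
Δf = f₀ - f' = 2.122e+19 - 1.6070025e+19 = 5.150e+18 Hz

(Intermediate values are shown rounded; full precision is carried through to the final answer.)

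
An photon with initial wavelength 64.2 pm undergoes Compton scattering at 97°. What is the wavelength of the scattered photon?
66.9220 pm

Using the Compton scattering formula:
λ' = λ + Δλ = λ + λ_C(1 - cos θ)

Given:
- Initial wavelength λ = 64.2 pm
- Scattering angle θ = 97°
- Compton wavelength λ_C ≈ 2.4263 pm

Calculate the shift:
Δλ = 2.4263 × (1 - cos(97°))
Δλ = 2.4263 × 1.1219
Δλ = 2.7220 pm

Final wavelength:
λ' = 64.2 + 2.7220 = 66.9220 pm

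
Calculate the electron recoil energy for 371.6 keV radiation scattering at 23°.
20.3079 keV

By energy conservation: K_e = E_initial - E_final

First find the scattered photon energy:
Initial wavelength: λ = hc/E = 3.3365 pm
Compton shift: Δλ = λ_C(1 - cos(23°)) = 0.1929 pm
Final wavelength: λ' = 3.3365 + 0.1929 = 3.5294 pm
Final photon energy: E' = hc/λ' = 351.2921 keV

Electron kinetic energy:
K_e = E - E' = 371.6000 - 351.2921 = 20.3079 keV

(Intermediate values are shown rounded; full precision is carried through to the final answer.)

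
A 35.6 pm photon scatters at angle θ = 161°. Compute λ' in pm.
40.3204 pm

Using the Compton scattering formula:
λ' = λ + Δλ = λ + λ_C(1 - cos θ)

Given:
- Initial wavelength λ = 35.6 pm
- Scattering angle θ = 161°
- Compton wavelength λ_C ≈ 2.4263 pm

Calculate the shift:
Δλ = 2.4263 × (1 - cos(161°))
Δλ = 2.4263 × 1.9455
Δλ = 4.7204 pm

Final wavelength:
λ' = 35.6 + 4.7204 = 40.3204 pm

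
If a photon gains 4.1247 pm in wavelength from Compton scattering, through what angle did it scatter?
134.43°

From the Compton formula Δλ = λ_C(1 - cos θ), we can solve for θ:

cos θ = 1 - Δλ/λ_C

Given:
- Δλ = 4.1247 pm
- λ_C = h/(m_e·c) ≈ 2.42631024 pm

cos θ = 1 - 4.1247/2.42631024
cos θ = 1 - 1.699989
cos θ = -0.699989

θ = arccos(-0.699989)
θ = 134.43°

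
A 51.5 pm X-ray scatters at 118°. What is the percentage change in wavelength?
6.9231%

Calculate the Compton shift:
Δλ = λ_C(1 - cos(118°))
Δλ = 2.4263 × (1 - cos(118°))
Δλ = 2.4263 × 1.4695
Δλ = 3.5654 pm

Percentage change:
(Δλ/λ₀) × 100 = (3.5654/51.5) × 100
= 6.9231%

(Intermediate values are shown rounded; full precision is carried through to the final answer.)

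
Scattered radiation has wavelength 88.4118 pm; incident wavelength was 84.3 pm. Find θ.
134.00°

First find the wavelength shift:
Δλ = λ' - λ = 88.4118 - 84.3 = 4.1118 pm

Using Δλ = λ_C(1 - cos θ), with λ_C = h/(m_e·c) ≈ 2.42631024 pm:
cos θ = 1 - Δλ/λ_C
cos θ = 1 - 4.1118/2.42631024
cos θ = -0.694672

θ = arccos(-0.694672)
θ = 134.00°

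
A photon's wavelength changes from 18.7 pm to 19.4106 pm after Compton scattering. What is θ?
45.00°

First find the wavelength shift:
Δλ = λ' - λ = 19.4106 - 18.7 = 0.7106 pm

Using Δλ = λ_C(1 - cos θ), with λ_C = h/(m_e·c) ≈ 2.42631024 pm:
cos θ = 1 - Δλ/λ_C
cos θ = 1 - 0.7106/2.42631024
cos θ = 0.707127

θ = arccos(0.707127)
θ = 45.00°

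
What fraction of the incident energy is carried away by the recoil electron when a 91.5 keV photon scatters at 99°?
0.1715 (or 17.15%)

Calculate initial and final photon energies:

Initial: E₀ = 91.5 keV → λ₀ = 13.5502 pm
Compton shift: Δλ = 2.8059 pm
Final wavelength: λ' = 16.3561 pm
Final energy: E' = 75.8032 keV

Fractional energy loss:
(E₀ - E')/E₀ = (91.5000 - 75.8032)/91.5000
= 15.6968/91.5000
= 0.1715
= 17.15%

(Intermediate values are shown rounded; full precision is carried through to the final answer.)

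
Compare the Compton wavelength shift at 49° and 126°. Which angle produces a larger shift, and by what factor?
126° produces the larger shift by a factor of 4.616

Calculate both shifts using Δλ = λ_C(1 - cos θ):

For θ₁ = 49°:
Δλ₁ = 2.4263 × (1 - cos(49°))
Δλ₁ = 2.4263 × 0.3439
Δλ₁ = 0.8345 pm

For θ₂ = 126°:
Δλ₂ = 2.4263 × (1 - cos(126°))
Δλ₂ = 2.4263 × 1.5878
Δλ₂ = 3.8525 pm

The 126° angle produces the larger shift.
Ratio: 3.8525/0.8345 = 4.616

(Intermediate values are shown rounded; full precision is carried through to the final answer.)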